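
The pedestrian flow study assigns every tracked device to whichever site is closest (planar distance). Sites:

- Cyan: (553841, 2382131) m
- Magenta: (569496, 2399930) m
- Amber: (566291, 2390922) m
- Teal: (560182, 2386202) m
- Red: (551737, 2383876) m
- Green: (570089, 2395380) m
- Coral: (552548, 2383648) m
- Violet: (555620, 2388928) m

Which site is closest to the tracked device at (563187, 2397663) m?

Magenta

Squared distances to each site:
Cyan: 328590740.000; Magenta: 44942770.000; Amber: 55075897.000; Teal: 140384546.000; Red: 321183869.000; Green: 52849693.000; Coral: 309608546.000; Violet: 133559714.000.
Minimum at Magenta.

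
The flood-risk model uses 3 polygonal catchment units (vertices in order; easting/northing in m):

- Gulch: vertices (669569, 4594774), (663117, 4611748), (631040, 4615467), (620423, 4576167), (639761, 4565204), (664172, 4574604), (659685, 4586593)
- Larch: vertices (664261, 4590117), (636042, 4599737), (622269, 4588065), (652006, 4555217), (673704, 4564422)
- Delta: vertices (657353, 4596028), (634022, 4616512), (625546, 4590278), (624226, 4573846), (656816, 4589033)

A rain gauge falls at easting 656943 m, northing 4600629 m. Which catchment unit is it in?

Gulch

Cast a ray rightward from (656943, 4600629). For each polygon, the edges (by vertex number in listed order) whose endpoints lie on opposite sides of northing = 4600629, where each meets that height, and whether that is right or left of the point:
Gulch: 1–2 at easting≈667343.5 (right), 3–4 at easting≈627031.5 (left) → 1 crossing.
Larch: no edge straddles that height → 0 crossings.
Delta: 1–2 at easting≈652112.5 (left), 2–3 at easting≈628890.3 (left) → 0 crossings.
Only Gulch has an odd count, so the point is inside Gulch.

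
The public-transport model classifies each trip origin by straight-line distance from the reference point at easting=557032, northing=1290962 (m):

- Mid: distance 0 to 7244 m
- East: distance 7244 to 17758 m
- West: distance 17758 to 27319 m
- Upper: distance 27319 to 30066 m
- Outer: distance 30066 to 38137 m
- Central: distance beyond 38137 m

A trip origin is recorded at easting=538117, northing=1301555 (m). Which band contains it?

West

Distance = √((538117−557032)² + (1301555−1290962)²) = √(357777225.000 + 112211649.000) = 21679.227 m.
17758 ≤ 21679.227 < 27319 → West.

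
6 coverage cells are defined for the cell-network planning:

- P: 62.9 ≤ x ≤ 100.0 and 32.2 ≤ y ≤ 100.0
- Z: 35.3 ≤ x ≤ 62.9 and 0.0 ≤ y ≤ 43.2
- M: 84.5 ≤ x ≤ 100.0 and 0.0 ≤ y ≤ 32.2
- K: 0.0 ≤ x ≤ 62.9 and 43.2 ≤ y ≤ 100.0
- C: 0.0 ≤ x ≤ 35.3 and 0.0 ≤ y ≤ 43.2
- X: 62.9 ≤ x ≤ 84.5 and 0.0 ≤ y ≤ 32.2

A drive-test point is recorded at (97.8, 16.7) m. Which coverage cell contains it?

M

The point has x = 97.8 and y = 16.7.
Only M satisfies 84.5 ≤ x ≤ 100.0 and 0.0 ≤ y ≤ 32.2.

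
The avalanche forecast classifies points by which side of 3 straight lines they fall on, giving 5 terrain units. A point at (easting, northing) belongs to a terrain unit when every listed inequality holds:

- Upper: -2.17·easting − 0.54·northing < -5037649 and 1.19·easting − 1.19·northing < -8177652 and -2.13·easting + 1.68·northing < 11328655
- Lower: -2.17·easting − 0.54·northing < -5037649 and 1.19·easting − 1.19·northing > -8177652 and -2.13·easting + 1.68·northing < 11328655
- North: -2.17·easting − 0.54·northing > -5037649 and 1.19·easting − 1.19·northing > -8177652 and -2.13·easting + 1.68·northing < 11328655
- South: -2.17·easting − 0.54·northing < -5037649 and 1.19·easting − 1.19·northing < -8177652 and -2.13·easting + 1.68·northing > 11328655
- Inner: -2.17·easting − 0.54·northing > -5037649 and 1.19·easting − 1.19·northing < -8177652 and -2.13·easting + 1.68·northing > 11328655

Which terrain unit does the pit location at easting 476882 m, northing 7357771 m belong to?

Inner

-2.17·476882 − 0.54·7357771 = -5008030.280, which is > -5037649
1.19·476882 − 1.19·7357771 = -8188257.910, which is < -8177652
-2.13·476882 + 1.68·7357771 = 11345296.620, which is > 11328655
This sign pattern matches Inner.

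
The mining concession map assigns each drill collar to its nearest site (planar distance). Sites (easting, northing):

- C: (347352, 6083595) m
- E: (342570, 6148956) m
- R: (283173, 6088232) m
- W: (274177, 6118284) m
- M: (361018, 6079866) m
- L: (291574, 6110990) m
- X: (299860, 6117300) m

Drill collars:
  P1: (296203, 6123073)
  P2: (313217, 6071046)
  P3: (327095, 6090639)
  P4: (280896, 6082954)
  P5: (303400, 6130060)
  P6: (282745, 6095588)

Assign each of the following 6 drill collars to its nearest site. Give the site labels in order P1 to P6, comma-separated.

X, R, C, R, X, R

P1 → X (d²=46701178.00)
P2 → R (d²=1198000532.00)
P3 → C (d²=459963985.00)
P4 → R (d²=33042013.00)
P5 → X (d²=175349200.00)
P6 → R (d²=54293920.00)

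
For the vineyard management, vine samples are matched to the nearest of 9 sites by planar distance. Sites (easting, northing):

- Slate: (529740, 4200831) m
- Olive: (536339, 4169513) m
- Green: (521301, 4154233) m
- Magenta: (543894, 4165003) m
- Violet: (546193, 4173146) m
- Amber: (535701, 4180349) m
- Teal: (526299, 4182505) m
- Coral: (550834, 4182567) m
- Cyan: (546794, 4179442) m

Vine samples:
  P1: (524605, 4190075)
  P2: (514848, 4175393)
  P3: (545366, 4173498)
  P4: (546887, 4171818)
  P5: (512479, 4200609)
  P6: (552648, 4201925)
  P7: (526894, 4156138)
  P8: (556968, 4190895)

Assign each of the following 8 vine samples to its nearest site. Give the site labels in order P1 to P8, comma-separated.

Teal, Teal, Violet, Violet, Slate, Coral, Green, Coral

P1 → Teal (d²=60174536.00)
P2 → Teal (d²=181705945.00)
P3 → Violet (d²=807833.00)
P4 → Violet (d²=2245220.00)
P5 → Slate (d²=297991405.00)
P6 → Coral (d²=378022760.00)
P7 → Green (d²=34910674.00)
P8 → Coral (d²=106981540.00)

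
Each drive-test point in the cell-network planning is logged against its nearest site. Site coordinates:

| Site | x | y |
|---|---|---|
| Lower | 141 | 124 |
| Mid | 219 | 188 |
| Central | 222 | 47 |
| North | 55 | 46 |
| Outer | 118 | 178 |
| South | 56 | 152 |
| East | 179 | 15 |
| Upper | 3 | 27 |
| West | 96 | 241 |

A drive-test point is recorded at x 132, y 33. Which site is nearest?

East

Squared distances to each site:
Lower: 8362.000; Mid: 31594.000; Central: 8296.000; North: 6098.000; Outer: 21221.000; South: 19937.000; East: 2533.000; Upper: 16677.000; West: 44560.000.
Minimum at East.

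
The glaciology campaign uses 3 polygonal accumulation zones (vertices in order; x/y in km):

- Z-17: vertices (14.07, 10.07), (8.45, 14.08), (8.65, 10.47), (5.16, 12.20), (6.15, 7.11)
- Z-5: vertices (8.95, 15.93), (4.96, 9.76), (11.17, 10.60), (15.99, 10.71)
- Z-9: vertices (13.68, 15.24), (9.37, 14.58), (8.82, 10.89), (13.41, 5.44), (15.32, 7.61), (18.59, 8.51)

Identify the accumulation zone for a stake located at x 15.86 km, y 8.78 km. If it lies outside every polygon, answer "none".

Z-9

Cast a ray rightward from (15.86, 8.78). For each polygon, the edges (by vertex number in listed order) whose endpoints lie on opposite sides of y = 8.78, where each meets that height, and whether that is right or left of the point:
Z-17: 4–5 at x≈5.825 (left), 5–1 at x≈10.618 (left) → 0 crossings.
Z-5: no edge straddles that height → 0 crossings.
Z-9: 3–4 at x≈10.597 (left), 6–1 at x≈18.393 (right) → 1 crossing.
Only Z-9 has an odd count, so the point is inside Z-9.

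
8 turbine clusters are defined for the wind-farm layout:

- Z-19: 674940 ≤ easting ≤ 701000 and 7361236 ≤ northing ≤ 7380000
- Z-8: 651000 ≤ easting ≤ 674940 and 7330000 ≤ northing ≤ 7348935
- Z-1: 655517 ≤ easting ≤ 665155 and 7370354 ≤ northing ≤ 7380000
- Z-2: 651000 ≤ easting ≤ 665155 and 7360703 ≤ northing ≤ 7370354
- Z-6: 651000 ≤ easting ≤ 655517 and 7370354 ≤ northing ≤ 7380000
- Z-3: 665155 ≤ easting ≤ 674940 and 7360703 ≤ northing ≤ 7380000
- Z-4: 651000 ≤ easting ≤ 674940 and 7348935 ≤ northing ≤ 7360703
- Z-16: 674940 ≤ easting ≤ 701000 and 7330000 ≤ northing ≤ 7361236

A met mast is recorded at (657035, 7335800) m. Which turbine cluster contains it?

Z-8

The point has easting = 657035 and northing = 7335800.
Only Z-8 satisfies 651000 ≤ easting ≤ 674940 and 7330000 ≤ northing ≤ 7348935.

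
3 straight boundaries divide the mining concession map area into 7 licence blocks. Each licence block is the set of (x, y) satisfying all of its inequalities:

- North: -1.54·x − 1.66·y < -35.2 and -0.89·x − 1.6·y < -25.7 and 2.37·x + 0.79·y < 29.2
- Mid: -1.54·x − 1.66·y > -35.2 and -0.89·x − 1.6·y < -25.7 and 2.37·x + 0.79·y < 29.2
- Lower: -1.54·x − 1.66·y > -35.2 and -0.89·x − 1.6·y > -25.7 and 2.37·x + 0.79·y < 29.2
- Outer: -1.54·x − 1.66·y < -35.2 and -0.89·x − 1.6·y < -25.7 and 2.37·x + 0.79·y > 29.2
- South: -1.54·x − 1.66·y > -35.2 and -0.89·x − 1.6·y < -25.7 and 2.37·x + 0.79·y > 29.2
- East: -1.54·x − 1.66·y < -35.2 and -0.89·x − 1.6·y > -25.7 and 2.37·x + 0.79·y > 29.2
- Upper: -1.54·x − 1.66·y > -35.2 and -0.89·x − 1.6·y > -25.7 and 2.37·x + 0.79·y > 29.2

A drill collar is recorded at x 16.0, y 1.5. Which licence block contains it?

-1.54·16.0 − 1.66·1.5 = -27.130, which is > -35.2
-0.89·16.0 − 1.6·1.5 = -16.640, which is > -25.7
2.37·16.0 + 0.79·1.5 = 39.105, which is > 29.2
This sign pattern matches Upper.

Upper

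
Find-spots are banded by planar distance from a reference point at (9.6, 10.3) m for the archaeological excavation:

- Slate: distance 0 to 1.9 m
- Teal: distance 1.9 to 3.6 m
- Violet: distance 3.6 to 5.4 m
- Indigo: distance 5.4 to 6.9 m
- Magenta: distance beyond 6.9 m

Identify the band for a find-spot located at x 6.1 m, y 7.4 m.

Distance = √((6.1−9.6)² + (7.4−10.3)²) = √(12.250 + 8.410) = 4.545 m.
3.6 ≤ 4.545 < 5.4 → Violet.

Violet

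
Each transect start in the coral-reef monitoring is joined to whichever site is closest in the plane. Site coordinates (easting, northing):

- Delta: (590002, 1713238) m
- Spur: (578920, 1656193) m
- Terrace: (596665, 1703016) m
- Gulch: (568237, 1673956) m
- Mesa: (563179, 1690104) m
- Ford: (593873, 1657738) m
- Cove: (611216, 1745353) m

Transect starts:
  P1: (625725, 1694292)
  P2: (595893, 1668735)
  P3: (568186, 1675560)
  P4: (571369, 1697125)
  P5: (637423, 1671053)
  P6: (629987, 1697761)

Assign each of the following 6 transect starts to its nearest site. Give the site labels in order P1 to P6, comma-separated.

P1 → Terrace (d²=920591776.00)
P2 → Ford (d²=125014409.00)
P3 → Gulch (d²=2575417.00)
P4 → Mesa (d²=116370541.00)
P5 → Ford (d²=2073891725.00)
P6 → Terrace (d²=1137970709.00)

Terrace, Ford, Gulch, Mesa, Ford, Terrace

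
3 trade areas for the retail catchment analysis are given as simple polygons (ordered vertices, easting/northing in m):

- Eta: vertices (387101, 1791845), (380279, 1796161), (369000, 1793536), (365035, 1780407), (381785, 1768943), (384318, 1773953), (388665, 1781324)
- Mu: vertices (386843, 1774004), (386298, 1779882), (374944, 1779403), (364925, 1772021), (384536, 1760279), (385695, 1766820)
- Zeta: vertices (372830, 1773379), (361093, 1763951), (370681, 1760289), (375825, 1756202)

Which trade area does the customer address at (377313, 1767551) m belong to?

Mu

Cast a ray rightward from (377313, 1767551). For each polygon, the edges (by vertex number in listed order) whose endpoints lie on opposite sides of northing = 1767551, where each meets that height, and whether that is right or left of the point:
Eta: no edge straddles that height → 0 crossings.
Mu: 4–5 at easting≈372390.6 (left), 6–1 at easting≈385811.8 (right) → 1 crossing.
Zeta: 1–2 at easting≈365574.7 (left), 4–1 at easting≈373846.2 (left) → 0 crossings.
Only Mu has an odd count, so the point is inside Mu.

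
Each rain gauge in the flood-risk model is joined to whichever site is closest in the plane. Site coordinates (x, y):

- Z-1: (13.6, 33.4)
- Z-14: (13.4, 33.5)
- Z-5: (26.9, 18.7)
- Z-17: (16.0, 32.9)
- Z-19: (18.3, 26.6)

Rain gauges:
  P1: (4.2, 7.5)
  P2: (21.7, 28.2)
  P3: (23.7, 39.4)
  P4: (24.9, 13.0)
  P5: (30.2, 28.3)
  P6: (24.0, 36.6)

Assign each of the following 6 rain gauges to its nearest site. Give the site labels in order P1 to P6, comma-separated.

Z-19, Z-19, Z-17, Z-5, Z-5, Z-17

P1 → Z-19 (d²=563.62)
P2 → Z-19 (d²=14.12)
P3 → Z-17 (d²=101.54)
P4 → Z-5 (d²=36.49)
P5 → Z-5 (d²=103.05)
P6 → Z-17 (d²=77.69)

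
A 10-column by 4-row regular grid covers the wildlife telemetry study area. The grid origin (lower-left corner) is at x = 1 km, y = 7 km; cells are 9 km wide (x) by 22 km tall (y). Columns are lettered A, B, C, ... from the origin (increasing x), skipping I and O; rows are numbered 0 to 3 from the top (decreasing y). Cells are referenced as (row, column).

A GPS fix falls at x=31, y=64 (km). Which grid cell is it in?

(1, D)

Column index: ⌊(31 − 1) / 9⌋ = ⌊3.333⌋ = 3 → column D
Row offset from origin: ⌊(64 − 7) / 22⌋ = ⌊2.591⌋ = 2 → row 1 (counted from top)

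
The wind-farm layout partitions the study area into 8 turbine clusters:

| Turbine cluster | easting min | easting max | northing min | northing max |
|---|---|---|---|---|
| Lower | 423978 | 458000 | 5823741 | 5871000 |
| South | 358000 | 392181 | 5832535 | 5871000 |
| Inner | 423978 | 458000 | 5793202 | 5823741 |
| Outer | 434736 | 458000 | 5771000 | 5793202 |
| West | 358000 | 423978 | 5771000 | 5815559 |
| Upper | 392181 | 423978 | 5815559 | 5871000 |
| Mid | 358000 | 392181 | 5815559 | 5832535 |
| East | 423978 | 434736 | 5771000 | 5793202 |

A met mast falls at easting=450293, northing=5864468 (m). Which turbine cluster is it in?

The point has easting = 450293 and northing = 5864468.
Only Lower satisfies 423978 ≤ easting ≤ 458000 and 5823741 ≤ northing ≤ 5871000.

Lower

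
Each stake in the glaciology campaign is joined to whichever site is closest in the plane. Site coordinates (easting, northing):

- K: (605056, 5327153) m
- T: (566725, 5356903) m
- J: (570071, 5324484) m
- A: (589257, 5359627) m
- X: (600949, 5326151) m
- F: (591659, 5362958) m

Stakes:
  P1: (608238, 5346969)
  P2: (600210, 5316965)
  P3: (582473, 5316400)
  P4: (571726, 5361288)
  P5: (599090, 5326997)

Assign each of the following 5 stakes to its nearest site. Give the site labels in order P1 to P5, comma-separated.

P1 → K (d²=402798980.00)
P2 → X (d²=84928717.00)
P3 → J (d²=219160660.00)
P4 → T (d²=44238226.00)
P5 → X (d²=4171597.00)

K, X, J, T, X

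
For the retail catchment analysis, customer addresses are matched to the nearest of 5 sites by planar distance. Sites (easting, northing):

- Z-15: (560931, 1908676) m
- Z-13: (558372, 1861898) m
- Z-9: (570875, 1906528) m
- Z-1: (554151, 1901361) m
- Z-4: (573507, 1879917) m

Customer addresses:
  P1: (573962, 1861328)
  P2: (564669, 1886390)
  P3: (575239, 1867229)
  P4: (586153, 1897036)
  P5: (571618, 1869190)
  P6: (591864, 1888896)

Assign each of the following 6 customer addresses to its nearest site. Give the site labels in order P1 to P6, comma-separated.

Z-13, Z-4, Z-4, Z-9, Z-4, Z-4

P1 → Z-13 (d²=243373000.00)
P2 → Z-4 (d²=120009973.00)
P3 → Z-4 (d²=163985168.00)
P4 → Z-9 (d²=323515348.00)
P5 → Z-4 (d²=118636850.00)
P6 → Z-4 (d²=417601890.00)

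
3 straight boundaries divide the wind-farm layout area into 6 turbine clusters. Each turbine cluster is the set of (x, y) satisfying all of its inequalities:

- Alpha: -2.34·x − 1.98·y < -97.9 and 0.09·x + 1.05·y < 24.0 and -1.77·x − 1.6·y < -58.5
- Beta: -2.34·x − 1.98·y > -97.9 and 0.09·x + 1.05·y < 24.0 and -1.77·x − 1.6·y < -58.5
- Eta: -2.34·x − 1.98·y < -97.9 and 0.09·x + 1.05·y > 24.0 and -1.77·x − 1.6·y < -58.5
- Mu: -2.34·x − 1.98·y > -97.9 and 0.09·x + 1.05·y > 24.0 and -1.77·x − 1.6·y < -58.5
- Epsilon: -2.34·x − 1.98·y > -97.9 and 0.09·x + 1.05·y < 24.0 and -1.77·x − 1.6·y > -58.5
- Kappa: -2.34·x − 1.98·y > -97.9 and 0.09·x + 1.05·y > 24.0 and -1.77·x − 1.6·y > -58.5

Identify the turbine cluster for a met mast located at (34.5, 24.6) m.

-2.34·34.5 − 1.98·24.6 = -129.438, which is < -97.9
0.09·34.5 + 1.05·24.6 = 28.935, which is > 24.0
-1.77·34.5 − 1.6·24.6 = -100.425, which is < -58.5
This sign pattern matches Eta.

Eta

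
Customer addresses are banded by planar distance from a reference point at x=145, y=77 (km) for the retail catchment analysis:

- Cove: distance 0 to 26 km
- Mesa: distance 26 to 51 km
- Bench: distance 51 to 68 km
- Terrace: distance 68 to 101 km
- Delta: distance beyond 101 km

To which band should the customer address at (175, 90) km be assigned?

Distance = √((175−145)² + (90−77)²) = √(900.000 + 169.000) = 32.696 km.
26 ≤ 32.696 < 51 → Mesa.

Mesa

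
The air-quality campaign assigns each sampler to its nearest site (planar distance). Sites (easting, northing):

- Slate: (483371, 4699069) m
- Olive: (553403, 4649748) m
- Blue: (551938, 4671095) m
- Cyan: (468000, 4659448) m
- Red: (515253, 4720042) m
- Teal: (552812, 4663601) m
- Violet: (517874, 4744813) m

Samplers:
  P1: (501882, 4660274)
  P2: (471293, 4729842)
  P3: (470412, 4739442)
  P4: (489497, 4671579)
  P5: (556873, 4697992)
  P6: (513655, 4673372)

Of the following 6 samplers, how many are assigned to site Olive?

P1 → Cyan
P2 → Slate
P3 → Slate
P4 → Cyan
P5 → Blue
P6 → Blue
0 of the 6 go to Olive.

0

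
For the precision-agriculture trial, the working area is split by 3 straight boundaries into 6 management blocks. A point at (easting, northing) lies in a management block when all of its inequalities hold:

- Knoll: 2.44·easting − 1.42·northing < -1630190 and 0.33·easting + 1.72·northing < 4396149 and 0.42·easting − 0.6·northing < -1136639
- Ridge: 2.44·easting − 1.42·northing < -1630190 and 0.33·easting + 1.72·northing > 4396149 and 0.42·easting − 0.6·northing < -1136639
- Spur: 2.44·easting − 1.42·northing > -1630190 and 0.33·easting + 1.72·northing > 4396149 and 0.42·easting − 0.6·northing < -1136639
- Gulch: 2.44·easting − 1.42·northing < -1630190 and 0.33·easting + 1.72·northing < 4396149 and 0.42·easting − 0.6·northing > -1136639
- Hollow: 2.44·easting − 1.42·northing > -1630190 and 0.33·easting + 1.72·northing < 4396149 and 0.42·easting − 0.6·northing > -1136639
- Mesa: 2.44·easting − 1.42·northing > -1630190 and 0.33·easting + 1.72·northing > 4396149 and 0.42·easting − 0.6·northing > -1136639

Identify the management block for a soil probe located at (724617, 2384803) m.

Hollow

2.44·724617 − 1.42·2384803 = -1618354.780, which is > -1630190
0.33·724617 + 1.72·2384803 = 4340984.770, which is < 4396149
0.42·724617 − 0.6·2384803 = -1126542.660, which is > -1136639
This sign pattern matches Hollow.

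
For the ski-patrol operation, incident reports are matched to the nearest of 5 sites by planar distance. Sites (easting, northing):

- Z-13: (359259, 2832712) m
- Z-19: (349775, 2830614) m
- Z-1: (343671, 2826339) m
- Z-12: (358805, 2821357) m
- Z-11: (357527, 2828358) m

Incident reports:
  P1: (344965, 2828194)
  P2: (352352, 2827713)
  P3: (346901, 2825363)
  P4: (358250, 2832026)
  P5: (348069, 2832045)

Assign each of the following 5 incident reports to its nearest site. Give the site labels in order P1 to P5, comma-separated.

P1 → Z-1 (d²=5115461.00)
P2 → Z-19 (d²=15056730.00)
P3 → Z-1 (d²=11385476.00)
P4 → Z-13 (d²=1488677.00)
P5 → Z-19 (d²=4958197.00)

Z-1, Z-19, Z-1, Z-13, Z-19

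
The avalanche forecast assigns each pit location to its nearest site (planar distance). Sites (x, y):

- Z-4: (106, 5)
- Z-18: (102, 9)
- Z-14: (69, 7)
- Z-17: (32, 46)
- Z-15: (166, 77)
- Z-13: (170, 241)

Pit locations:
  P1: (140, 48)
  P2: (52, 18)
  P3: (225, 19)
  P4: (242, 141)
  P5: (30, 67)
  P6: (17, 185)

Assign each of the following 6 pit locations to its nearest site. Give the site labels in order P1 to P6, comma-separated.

P1 → Z-15 (d²=1517.00)
P2 → Z-14 (d²=410.00)
P3 → Z-15 (d²=6845.00)
P4 → Z-15 (d²=9872.00)
P5 → Z-17 (d²=445.00)
P6 → Z-17 (d²=19546.00)

Z-15, Z-14, Z-15, Z-15, Z-17, Z-17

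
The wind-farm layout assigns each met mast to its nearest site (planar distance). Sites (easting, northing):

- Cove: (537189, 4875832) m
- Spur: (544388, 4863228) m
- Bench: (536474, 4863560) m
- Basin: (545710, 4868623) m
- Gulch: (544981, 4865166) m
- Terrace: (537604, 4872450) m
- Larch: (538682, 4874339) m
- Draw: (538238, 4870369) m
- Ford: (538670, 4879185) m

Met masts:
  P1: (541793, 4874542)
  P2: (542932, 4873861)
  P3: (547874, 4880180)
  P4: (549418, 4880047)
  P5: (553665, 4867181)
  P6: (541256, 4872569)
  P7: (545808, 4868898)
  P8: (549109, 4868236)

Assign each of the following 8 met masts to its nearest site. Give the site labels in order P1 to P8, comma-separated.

P1 → Larch (d²=9719530.00)
P2 → Larch (d²=18290984.00)
P3 → Ford (d²=85703641.00)
P4 → Ford (d²=116262548.00)
P5 → Basin (d²=65361389.00)
P6 → Larch (d²=9758376.00)
P7 → Basin (d²=85229.00)
P8 → Basin (d²=11702970.00)

Larch, Larch, Ford, Ford, Basin, Larch, Basin, Basin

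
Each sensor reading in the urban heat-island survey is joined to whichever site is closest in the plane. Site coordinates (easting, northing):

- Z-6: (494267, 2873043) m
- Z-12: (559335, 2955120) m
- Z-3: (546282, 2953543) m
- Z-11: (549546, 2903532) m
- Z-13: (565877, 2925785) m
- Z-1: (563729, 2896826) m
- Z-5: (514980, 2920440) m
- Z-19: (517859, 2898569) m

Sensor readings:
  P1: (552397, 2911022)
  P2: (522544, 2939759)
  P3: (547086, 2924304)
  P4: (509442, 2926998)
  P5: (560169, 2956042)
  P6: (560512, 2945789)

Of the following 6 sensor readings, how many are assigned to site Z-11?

P1 → Z-11
P2 → Z-5
P3 → Z-13
P4 → Z-5
P5 → Z-12
P6 → Z-12
1 of the 6 goes to Z-11.

1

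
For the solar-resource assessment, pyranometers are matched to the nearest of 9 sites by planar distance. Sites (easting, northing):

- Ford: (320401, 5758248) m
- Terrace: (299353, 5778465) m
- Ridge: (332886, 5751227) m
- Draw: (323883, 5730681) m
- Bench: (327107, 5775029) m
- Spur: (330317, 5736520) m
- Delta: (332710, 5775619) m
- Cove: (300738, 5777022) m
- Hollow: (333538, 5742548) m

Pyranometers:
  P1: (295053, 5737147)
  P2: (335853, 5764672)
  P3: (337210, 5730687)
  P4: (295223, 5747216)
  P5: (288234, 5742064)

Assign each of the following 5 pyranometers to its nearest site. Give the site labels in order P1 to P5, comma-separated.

P1 → Draw (d²=872978056.00)
P2 → Delta (d²=129715258.00)
P3 → Spur (d²=81537338.00)
P4 → Ford (d²=755636708.00)
P5 → Ford (d²=1296637745.00)

Draw, Delta, Spur, Ford, Ford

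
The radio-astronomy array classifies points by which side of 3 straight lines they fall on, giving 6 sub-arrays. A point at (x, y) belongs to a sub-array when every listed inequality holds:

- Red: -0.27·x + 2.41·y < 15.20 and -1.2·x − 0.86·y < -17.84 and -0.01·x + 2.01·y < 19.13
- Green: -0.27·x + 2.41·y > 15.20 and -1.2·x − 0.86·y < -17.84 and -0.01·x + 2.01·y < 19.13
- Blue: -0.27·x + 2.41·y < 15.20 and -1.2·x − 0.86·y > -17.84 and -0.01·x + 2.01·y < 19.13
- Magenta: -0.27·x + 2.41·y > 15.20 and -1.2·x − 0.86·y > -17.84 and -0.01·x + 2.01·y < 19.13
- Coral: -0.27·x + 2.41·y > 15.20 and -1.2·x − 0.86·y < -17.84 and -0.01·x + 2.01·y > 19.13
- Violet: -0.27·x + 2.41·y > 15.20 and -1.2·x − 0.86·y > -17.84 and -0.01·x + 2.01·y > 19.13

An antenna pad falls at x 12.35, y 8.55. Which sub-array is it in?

-0.27·12.35 + 2.41·8.55 = 17.271, which is > 15.20
-1.2·12.35 − 0.86·8.55 = -22.173, which is < -17.84
-0.01·12.35 + 2.01·8.55 = 17.062, which is < 19.13
This sign pattern matches Green.

Green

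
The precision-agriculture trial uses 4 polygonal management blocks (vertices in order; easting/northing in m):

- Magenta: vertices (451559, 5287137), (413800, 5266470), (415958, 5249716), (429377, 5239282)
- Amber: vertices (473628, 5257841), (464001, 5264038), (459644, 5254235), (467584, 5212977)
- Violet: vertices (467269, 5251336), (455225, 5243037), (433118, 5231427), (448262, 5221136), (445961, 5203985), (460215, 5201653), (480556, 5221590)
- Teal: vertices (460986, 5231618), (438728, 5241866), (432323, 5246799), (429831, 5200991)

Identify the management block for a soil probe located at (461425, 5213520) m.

Violet

Cast a ray rightward from (461425, 5213520). For each polygon, the edges (by vertex number in listed order) whose endpoints lie on opposite sides of northing = 5213520, where each meets that height, and whether that is right or left of the point:
Magenta: no edge straddles that height → 0 crossings.
Amber: 3–4 at easting≈467479.5 (right), 4–1 at easting≈467657.2 (right) → 2 crossings.
Violet: 4–5 at easting≈447240.2 (left), 6–7 at easting≈472322.5 (right) → 1 crossing.
Teal: 3–4 at easting≈430512.6 (left), 4–1 at easting≈442576.0 (left) → 0 crossings.
Only Violet has an odd count, so the point is inside Violet.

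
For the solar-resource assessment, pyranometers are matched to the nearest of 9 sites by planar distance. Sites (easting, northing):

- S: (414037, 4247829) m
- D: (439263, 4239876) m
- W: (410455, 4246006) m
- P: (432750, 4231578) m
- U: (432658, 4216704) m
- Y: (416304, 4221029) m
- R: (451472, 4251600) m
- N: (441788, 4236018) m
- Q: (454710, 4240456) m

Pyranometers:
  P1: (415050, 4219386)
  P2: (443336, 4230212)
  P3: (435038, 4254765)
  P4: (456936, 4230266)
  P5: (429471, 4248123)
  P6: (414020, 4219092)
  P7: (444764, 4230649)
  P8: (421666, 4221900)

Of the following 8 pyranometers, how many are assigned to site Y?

3

P1 → Y
P2 → N
P3 → D
P4 → Q
P5 → D
P6 → Y
P7 → N
P8 → Y
3 of the 8 go to Y.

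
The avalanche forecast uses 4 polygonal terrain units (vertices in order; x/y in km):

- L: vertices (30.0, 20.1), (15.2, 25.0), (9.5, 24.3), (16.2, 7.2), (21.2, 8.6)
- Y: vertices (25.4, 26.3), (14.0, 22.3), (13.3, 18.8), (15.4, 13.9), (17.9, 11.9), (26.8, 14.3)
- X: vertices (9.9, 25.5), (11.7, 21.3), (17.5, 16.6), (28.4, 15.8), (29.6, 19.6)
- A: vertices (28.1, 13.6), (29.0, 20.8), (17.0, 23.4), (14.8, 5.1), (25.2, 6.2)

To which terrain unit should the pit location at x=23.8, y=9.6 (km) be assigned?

Cast a ray rightward from (23.8, 9.6). For each polygon, the edges (by vertex number in listed order) whose endpoints lie on opposite sides of y = 9.6, where each meets that height, and whether that is right or left of the point:
L: 3–4 at x≈15.26 (left), 5–1 at x≈21.97 (left) → 0 crossings.
Y: no edge straddles that height → 0 crossings.
X: no edge straddles that height → 0 crossings.
A: 3–4 at x≈15.34 (left), 5–1 at x≈26.53 (right) → 1 crossing.
Only A has an odd count, so the point is inside A.

A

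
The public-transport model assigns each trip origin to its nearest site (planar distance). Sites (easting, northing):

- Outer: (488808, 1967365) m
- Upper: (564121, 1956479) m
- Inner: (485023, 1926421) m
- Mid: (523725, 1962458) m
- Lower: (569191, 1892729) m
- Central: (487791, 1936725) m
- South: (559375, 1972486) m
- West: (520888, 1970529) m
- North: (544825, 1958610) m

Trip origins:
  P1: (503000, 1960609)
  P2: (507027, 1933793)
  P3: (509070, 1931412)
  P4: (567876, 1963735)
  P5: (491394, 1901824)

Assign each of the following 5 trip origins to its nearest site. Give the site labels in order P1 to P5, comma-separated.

Outer, Central, Central, Upper, Inner

P1 → Outer (d²=247056400.00)
P2 → Central (d²=378620320.00)
P3 → Central (d²=481023810.00)
P4 → Upper (d²=66749561.00)
P5 → Inner (d²=645602050.00)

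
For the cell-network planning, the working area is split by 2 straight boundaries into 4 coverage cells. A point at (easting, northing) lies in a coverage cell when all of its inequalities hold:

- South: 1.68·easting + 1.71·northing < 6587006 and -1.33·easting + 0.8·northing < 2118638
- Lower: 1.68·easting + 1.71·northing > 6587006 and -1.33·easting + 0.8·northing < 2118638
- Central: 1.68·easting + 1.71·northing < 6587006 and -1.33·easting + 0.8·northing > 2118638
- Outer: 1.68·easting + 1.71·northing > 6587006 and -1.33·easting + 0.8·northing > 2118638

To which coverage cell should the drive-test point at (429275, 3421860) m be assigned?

Central

1.68·429275 + 1.71·3421860 = 6572562.600, which is < 6587006
-1.33·429275 + 0.8·3421860 = 2166552.250, which is > 2118638
This sign pattern matches Central.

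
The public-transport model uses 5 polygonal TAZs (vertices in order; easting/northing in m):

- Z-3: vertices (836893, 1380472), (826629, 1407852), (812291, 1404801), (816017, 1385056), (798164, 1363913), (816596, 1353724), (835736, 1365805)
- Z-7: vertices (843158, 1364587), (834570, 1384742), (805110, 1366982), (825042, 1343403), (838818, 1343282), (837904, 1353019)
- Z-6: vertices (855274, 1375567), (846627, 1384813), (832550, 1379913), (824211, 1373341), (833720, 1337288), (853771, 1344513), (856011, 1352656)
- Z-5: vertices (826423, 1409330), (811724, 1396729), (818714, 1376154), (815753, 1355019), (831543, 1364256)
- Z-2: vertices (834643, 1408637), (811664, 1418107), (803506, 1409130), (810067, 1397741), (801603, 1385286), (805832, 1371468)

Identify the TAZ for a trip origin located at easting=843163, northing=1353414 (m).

Cast a ray rightward from (843163, 1353414). For each polygon, the edges (by vertex number in listed order) whose endpoints lie on opposite sides of northing = 1353414, where each meets that height, and whether that is right or left of the point:
Z-3: no edge straddles that height → 0 crossings.
Z-7: 3–4 at easting≈816579.4 (left), 6–1 at easting≈838083.4 (left) → 0 crossings.
Z-6: 4–5 at easting≈829466.8 (left), 7–1 at easting≈855986.6 (right) → 1 crossing.
Z-5: no edge straddles that height → 0 crossings.
Z-2: no edge straddles that height → 0 crossings.
Only Z-6 has an odd count, so the point is inside Z-6.

Z-6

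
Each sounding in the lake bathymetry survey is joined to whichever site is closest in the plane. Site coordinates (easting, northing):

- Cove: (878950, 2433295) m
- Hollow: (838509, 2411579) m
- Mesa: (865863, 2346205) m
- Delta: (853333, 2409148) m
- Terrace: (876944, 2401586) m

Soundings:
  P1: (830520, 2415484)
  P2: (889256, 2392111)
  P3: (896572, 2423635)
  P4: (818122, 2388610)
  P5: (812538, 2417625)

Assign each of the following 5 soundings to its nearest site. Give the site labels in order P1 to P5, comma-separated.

P1 → Hollow (d²=79073146.00)
P2 → Terrace (d²=241360969.00)
P3 → Cove (d²=403850484.00)
P4 → Hollow (d²=943204730.00)
P5 → Hollow (d²=711046957.00)

Hollow, Terrace, Cove, Hollow, Hollow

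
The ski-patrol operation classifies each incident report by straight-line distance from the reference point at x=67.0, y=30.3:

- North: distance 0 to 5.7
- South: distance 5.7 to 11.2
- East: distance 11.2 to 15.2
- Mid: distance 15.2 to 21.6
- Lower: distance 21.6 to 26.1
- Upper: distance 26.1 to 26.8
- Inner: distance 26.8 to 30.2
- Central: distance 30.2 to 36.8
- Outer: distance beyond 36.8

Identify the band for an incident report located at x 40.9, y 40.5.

Inner

Distance = √((40.9−67.0)² + (40.5−30.3)²) = √(681.210 + 104.040) = 28.022.
26.8 ≤ 28.022 < 30.2 → Inner.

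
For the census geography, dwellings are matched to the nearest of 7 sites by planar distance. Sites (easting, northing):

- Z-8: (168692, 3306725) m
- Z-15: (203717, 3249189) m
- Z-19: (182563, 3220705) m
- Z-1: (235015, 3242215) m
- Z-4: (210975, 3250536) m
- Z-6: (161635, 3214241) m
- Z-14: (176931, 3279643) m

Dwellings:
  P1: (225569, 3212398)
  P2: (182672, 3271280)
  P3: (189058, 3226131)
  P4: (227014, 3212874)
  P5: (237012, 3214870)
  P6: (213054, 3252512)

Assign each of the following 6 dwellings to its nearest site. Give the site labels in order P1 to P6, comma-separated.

P1 → Z-1 (d²=978280405.00)
P2 → Z-14 (d²=102898850.00)
P3 → Z-19 (d²=71626501.00)
P4 → Z-1 (d²=924910282.00)
P5 → Z-1 (d²=751737034.00)
P6 → Z-4 (d²=8226817.00)

Z-1, Z-14, Z-19, Z-1, Z-1, Z-4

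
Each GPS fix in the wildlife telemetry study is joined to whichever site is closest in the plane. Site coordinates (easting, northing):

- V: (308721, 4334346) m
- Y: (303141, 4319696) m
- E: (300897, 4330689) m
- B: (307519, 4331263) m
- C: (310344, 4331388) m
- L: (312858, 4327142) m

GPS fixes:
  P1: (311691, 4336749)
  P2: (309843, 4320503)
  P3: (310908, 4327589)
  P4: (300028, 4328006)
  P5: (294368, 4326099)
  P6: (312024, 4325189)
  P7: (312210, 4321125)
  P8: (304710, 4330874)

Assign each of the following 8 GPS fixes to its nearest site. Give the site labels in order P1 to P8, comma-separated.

P1 → V (d²=14595309.00)
P2 → Y (d²=45568053.00)
P3 → L (d²=4002309.00)
P4 → E (d²=7953650.00)
P5 → E (d²=63695941.00)
P6 → L (d²=4509765.00)
P7 → L (d²=36624193.00)
P8 → B (d²=8041802.00)

V, Y, L, E, E, L, L, B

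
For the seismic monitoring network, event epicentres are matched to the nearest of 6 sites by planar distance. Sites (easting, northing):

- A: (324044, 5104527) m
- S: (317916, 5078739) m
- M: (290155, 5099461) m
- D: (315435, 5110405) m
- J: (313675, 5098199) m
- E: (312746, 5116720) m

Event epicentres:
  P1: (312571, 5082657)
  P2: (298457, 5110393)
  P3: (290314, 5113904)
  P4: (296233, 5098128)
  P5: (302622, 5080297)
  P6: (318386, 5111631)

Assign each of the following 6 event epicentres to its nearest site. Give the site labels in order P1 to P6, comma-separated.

P1 → S (d²=43919749.00)
P2 → M (d²=188431828.00)
P3 → M (d²=208625530.00)
P4 → M (d²=38718973.00)
P5 → S (d²=236333800.00)
P6 → D (d²=10211477.00)

S, M, M, M, S, D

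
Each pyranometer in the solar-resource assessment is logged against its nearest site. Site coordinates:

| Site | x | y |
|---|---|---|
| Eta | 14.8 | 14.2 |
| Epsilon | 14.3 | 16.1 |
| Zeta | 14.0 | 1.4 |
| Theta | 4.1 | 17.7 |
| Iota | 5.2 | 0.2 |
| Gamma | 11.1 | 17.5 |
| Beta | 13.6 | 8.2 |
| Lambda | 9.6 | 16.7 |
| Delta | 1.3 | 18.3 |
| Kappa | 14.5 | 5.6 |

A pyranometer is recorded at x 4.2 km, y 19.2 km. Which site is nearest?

Squared distances to each site:
Eta: 137.360; Epsilon: 111.620; Zeta: 412.880; Theta: 2.260; Iota: 362.000; Gamma: 50.500; Beta: 209.360; Lambda: 35.410; Delta: 9.220; Kappa: 291.050.
Minimum at Theta.

Theta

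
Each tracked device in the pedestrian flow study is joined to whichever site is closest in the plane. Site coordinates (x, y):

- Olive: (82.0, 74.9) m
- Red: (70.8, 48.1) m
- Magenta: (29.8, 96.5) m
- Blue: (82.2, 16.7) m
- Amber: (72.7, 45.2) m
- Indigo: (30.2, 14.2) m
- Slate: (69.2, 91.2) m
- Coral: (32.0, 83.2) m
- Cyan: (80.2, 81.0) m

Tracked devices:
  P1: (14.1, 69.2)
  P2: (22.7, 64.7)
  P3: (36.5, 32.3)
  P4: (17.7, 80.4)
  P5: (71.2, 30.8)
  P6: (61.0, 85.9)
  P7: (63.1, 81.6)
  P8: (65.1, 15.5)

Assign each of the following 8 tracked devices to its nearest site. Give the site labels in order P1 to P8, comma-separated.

Coral, Coral, Indigo, Coral, Amber, Slate, Slate, Blue

P1 → Coral (d²=516.41)
P2 → Coral (d²=428.74)
P3 → Indigo (d²=367.30)
P4 → Coral (d²=212.33)
P5 → Amber (d²=209.61)
P6 → Slate (d²=95.33)
P7 → Slate (d²=129.37)
P8 → Blue (d²=293.85)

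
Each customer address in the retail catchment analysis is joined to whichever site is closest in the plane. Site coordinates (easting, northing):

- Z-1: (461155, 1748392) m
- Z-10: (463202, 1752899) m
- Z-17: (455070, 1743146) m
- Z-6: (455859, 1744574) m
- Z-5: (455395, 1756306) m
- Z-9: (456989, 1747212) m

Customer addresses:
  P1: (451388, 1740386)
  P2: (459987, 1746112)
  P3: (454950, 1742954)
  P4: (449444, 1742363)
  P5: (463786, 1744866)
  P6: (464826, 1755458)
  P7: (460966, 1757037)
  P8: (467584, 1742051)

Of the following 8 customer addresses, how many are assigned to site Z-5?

P1 → Z-17
P2 → Z-1
P3 → Z-17
P4 → Z-17
P5 → Z-1
P6 → Z-10
P7 → Z-10
P8 → Z-1
0 of the 8 go to Z-5.

0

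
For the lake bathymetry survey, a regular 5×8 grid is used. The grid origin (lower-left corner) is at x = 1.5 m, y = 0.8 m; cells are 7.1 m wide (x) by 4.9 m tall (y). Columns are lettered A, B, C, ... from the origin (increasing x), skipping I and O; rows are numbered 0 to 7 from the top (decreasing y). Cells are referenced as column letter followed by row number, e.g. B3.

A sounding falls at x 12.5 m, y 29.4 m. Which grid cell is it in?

Column index: ⌊(12.5 − 1.5) / 7.1⌋ = ⌊1.549⌋ = 1 → column B
Row offset from origin: ⌊(29.4 − 0.8) / 4.9⌋ = ⌊5.837⌋ = 5 → row 2 (counted from top)

B2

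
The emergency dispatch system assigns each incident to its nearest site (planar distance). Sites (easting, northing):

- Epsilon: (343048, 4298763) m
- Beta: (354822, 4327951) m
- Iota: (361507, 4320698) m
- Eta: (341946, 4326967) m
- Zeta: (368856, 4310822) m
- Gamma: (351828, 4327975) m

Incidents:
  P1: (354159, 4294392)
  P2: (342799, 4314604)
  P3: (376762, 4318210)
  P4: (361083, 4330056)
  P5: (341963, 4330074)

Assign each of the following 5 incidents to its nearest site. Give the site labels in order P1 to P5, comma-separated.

P1 → Epsilon (d²=142559962.00)
P2 → Eta (d²=153571378.00)
P3 → Zeta (d²=117087380.00)
P4 → Beta (d²=43631146.00)
P5 → Eta (d²=9653738.00)

Epsilon, Eta, Zeta, Beta, Eta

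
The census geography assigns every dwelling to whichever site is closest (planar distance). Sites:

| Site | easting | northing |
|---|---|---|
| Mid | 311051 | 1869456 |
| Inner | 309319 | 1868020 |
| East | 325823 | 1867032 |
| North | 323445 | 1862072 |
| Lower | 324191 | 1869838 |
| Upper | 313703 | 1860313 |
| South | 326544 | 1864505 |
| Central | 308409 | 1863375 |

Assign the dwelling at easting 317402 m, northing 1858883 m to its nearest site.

Squared distances to each site:
Mid: 152123530.000; Inner: 148819658.000; East: 137319442.000; North: 46687570.000; Lower: 166102546.000; Upper: 15727501.000; South: 115183048.000; Central: 101052113.000.
Minimum at Upper.

Upper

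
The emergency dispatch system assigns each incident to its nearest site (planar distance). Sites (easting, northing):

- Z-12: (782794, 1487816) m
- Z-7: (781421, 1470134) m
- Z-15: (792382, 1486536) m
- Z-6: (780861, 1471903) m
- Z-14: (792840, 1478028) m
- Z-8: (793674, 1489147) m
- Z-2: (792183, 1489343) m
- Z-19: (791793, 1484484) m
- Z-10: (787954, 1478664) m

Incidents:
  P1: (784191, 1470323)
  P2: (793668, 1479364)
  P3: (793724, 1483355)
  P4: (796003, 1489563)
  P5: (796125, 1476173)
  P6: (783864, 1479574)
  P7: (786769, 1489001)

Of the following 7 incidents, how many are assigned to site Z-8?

P1 → Z-7
P2 → Z-14
P3 → Z-19
P4 → Z-8
P5 → Z-14
P6 → Z-10
P7 → Z-12
1 of the 7 goes to Z-8.

1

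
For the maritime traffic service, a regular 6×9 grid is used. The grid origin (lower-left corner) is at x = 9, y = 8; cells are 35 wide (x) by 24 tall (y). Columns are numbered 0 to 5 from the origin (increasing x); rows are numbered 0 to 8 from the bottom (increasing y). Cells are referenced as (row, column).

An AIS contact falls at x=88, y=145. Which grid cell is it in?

Column index: ⌊(88 − 9) / 35⌋ = ⌊2.257⌋ = 2
Row offset from origin: ⌊(145 − 8) / 24⌋ = ⌊5.708⌋ = 5 → row 5

(5, 2)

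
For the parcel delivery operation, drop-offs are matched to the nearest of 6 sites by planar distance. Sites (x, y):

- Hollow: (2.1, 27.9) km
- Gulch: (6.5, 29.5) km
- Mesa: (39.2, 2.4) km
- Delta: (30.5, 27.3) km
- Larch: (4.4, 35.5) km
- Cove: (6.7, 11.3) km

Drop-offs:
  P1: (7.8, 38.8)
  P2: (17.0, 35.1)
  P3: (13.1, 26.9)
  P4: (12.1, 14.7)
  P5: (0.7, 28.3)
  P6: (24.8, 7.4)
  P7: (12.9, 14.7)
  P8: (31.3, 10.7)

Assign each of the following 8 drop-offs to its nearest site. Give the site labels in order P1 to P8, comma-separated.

P1 → Larch (d²=22.45)
P2 → Gulch (d²=141.61)
P3 → Gulch (d²=50.32)
P4 → Cove (d²=40.72)
P5 → Hollow (d²=2.12)
P6 → Mesa (d²=232.36)
P7 → Cove (d²=50.00)
P8 → Mesa (d²=131.30)

Larch, Gulch, Gulch, Cove, Hollow, Mesa, Cove, Mesa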